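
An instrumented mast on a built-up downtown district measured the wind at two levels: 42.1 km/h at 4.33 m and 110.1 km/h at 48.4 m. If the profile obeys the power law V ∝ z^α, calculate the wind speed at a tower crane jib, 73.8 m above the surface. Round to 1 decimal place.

First find α: α = ln(V₂/V₁)/ln(z₂/z₁) = ln(110.1/42.1)/ln(48.4/4.33) = 0.96134/2.41393 = 0.3982
Extrapolate from 48.4 m to 73.8 m: V₃ = 110.1 × (73.8/48.4)^0.3982 = 110.1 × 1.1829 = 130.2418 km/h

130.2 km/h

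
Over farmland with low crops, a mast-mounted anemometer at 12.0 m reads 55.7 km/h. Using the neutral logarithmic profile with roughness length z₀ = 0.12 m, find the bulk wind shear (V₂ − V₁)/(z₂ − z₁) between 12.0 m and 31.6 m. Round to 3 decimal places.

Log law: V₂ = V₁ · ln(z₂/z₀)/ln(z₁/z₀) = 55.7 × 5.5734/4.6052 = 67.4111 km/h
ΔV/Δz = (67.4111 − 55.7)/(31.6 − 12.0) = 11.7111/19.6000 = 0.59750 km/h/m

0.598 km/h/m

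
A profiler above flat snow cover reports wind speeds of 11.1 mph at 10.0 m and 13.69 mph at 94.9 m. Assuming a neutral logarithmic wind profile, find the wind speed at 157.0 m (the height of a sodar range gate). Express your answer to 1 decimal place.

14.3 mph

Log law: V ∝ ln(z/z₀). From the pair, with r = V₁/V₂ = 0.81081,
ln z₀ = (ln z₁ − r·ln z₂)/(1 − r) = (2.3026 − 0.81081×4.5528)/0.18919 = -7.3413 → z₀ = 0.0006482 m
V₃ = V₁ · ln(z₃/z₀)/ln(z₁/z₀) = 11.1 × 12.3975/9.6439 = 14.2694 mph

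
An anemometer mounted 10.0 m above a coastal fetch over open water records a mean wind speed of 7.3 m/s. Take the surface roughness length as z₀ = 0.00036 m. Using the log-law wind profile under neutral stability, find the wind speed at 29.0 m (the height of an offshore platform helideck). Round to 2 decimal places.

8.06 m/s

Log law: V(z) ∝ ln(z/z₀), so V₂/V₁ = ln(z₂/z₀) / ln(z₁/z₀).
ln(29.0/0.00036) = 11.2967, ln(10.0/0.00036) = 10.2320
V₂ = 7.3 × 11.2967/10.2320 = 7.3 × 1.1041 = 8.0596 m/s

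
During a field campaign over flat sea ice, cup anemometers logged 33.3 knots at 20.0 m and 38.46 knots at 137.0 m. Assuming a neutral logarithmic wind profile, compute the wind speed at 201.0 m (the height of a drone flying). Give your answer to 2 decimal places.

Log law: V ∝ ln(z/z₀). From the pair, with r = V₁/V₂ = 0.86583,
ln z₀ = (ln z₁ − r·ln z₂)/(1 − r) = (2.9957 − 0.86583×4.9200)/0.13417 = -9.4224 → z₀ = 0.00008089 m
V₃ = V₁ · ln(z₃/z₀)/ln(z₁/z₀) = 33.3 × 14.7257/12.4181 = 39.4879 knots

39.49 knots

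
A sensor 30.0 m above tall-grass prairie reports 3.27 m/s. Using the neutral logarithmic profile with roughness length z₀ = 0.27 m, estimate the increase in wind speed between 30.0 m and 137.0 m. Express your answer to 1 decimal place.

1.1 m/s

Log law: V₂ = V₁ · ln(z₂/z₀)/ln(z₁/z₀) = 3.27 × 6.2293/4.7105 = 4.3243 m/s
ΔV = 4.3243 − 3.27 = 1.0543 m/s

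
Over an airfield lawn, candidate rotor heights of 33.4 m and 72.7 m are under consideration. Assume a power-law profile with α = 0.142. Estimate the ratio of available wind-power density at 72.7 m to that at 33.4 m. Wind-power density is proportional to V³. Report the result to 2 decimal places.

1.39

Speed ratio: V_B/V_A = (z_B/z_A)^α = (72.7/33.4)^0.142 = (2.1766)^0.142 = 1.11678
Power-density ratio: P_B/P_A = (V_B/V_A)³ = (1.11678)³ = 1.39283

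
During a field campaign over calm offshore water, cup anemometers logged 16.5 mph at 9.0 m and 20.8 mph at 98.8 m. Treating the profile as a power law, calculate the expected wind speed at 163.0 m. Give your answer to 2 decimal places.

First find α: α = ln(V₂/V₁)/ln(z₂/z₁) = ln(20.8/16.5)/ln(98.8/9.0) = 0.23159/2.39587 = 0.0967
Extrapolate from 98.8 m to 163.0 m: V₃ = 20.8 × (163.0/98.8)^0.0967 = 20.8 × 1.0496 = 21.8314 mph

21.83 mph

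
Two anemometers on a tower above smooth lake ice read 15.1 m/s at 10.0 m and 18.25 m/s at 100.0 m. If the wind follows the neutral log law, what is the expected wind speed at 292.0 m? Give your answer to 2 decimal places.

19.72 m/s

Log law: V ∝ ln(z/z₀). From the pair, with r = V₁/V₂ = 0.82740,
ln z₀ = (ln z₁ − r·ln z₂)/(1 − r) = (2.3026 − 0.82740×4.6052)/0.17260 = -8.7352 → z₀ = 0.0001608 m
V₃ = V₁ · ln(z₃/z₀)/ln(z₁/z₀) = 15.1 × 14.4120/11.0378 = 19.7160 m/s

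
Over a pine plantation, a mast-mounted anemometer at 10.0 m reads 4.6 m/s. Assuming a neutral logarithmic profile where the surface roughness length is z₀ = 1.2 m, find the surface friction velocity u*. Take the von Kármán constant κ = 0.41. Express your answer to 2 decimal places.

u* ≈ 0.89 m/s

Log law: V(z) = (u*/κ) · ln(z/z₀) ⇒ u* = κ · V / ln(z/z₀)
u* = 0.41 × 4.6 / ln(10.0/1.2) = 0.41 × 4.6 / 2.1203
   = 1.8860 / 2.1203 = 0.8895 m/s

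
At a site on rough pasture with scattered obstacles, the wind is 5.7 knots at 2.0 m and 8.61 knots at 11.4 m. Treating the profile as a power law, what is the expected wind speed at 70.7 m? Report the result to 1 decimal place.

13.3 knots

First find α: α = ln(V₂/V₁)/ln(z₂/z₁) = ln(8.61/5.7)/ln(11.4/2.0) = 0.41246/1.74047 = 0.2370
Extrapolate from 11.4 m to 70.7 m: V₃ = 8.61 × (70.7/11.4)^0.2370 = 8.61 × 1.5410 = 13.2683 knots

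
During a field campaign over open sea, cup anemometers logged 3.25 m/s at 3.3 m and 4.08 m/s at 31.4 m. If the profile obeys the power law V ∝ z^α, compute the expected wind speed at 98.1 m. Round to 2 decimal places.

First find α: α = ln(V₂/V₁)/ln(z₂/z₁) = ln(4.08/3.25)/ln(31.4/3.3) = 0.22744/2.25289 = 0.1010
Extrapolate from 31.4 m to 98.1 m: V₃ = 4.08 × (98.1/31.4)^0.1010 = 4.08 × 1.1219 = 4.5773 m/s

4.58 m/s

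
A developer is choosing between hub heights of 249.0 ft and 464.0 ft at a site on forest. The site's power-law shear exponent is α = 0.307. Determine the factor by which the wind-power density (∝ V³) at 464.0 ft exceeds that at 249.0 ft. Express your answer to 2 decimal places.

1.77

Speed ratio: V_B/V_A = (z_B/z_A)^α = (464.0/249.0)^0.307 = (1.8635)^0.307 = 1.21056
Power-density ratio: P_B/P_A = (V_B/V_A)³ = (1.21056)³ = 1.77404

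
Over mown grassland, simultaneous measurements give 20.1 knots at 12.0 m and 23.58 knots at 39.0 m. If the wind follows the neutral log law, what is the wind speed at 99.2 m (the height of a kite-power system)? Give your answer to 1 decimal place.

26.3 knots

Log law: V ∝ ln(z/z₀). From the pair, with r = V₁/V₂ = 0.85242,
ln z₀ = (ln z₁ − r·ln z₂)/(1 − r) = (2.4849 − 0.85242×3.6636)/0.14758 = -4.3228 → z₀ = 0.01326 m
V₃ = V₁ · ln(z₃/z₀)/ln(z₁/z₀) = 20.1 × 8.9200/6.8077 = 26.3364 knots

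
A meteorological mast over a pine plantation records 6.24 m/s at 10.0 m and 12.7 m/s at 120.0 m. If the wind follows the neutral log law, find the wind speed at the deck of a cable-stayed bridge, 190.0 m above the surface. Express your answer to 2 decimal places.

Log law: V ∝ ln(z/z₀). From the pair, with r = V₁/V₂ = 0.49134,
ln z₀ = (ln z₁ − r·ln z₂)/(1 − r) = (2.3026 − 0.49134×4.7875)/0.50866 = -0.0977 → z₀ = 0.9069 m
V₃ = V₁ · ln(z₃/z₀)/ln(z₁/z₀) = 6.24 × 5.3447/2.4003 = 13.8946 m/s

13.89 m/s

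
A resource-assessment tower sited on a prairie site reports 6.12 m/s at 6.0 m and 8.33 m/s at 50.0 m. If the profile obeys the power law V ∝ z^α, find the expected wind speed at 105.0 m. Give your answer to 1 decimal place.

9.3 m/s

First find α: α = ln(V₂/V₁)/ln(z₂/z₁) = ln(8.33/6.12)/ln(50.0/6.0) = 0.30830/2.12026 = 0.1454
Extrapolate from 50.0 m to 105.0 m: V₃ = 8.33 × (105.0/50.0)^0.1454 = 8.33 × 1.1139 = 9.2789 m/s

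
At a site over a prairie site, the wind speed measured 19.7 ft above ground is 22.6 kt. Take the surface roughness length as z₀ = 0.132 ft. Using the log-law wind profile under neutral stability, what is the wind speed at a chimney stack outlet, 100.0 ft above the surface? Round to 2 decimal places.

29.93 kt

Log law: V(z) ∝ ln(z/z₀), so V₂/V₁ = ln(z₂/z₀) / ln(z₁/z₀).
ln(100.0/0.132) = 6.6301, ln(19.7/0.132) = 5.0056
V₂ = 22.6 × 6.6301/5.0056 = 22.6 × 1.3245 = 29.9348 kt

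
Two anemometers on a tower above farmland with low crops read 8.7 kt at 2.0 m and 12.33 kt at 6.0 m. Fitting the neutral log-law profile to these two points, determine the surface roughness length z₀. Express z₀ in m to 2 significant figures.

Log law: V(z) ∝ ln(z/z₀). With r = V₁/V₂ = 8.7/12.33 = 0.70560,
r · ln(z₂/z₀) = ln(z₁/z₀) ⇒ ln z₀ = (ln z₁ − r·ln z₂)/(1 − r)
ln z₀ = (0.69315 − 0.70560×1.79176) / 0.29440 = -1.9399
z₀ = exp(-1.9399) = 0.1437 m

z₀ ≈ 0.14 m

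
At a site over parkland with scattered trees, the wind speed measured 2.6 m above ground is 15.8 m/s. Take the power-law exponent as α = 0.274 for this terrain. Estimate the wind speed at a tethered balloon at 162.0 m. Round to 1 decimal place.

49.0 m/s

Power-law profile: V₂ = V₁ · (z₂/z₁)^α
V₂ = 15.8 × (162.0/2.6)^0.274 = 15.8 × (62.3077)^0.274
    = 15.8 × 3.1024 = 49.0187 m/s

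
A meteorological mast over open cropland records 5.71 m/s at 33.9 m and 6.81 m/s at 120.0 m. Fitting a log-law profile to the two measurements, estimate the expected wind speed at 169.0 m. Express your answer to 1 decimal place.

Log law: V ∝ ln(z/z₀). From the pair, with r = V₁/V₂ = 0.83847,
ln z₀ = (ln z₁ − r·ln z₂)/(1 − r) = (3.5234 − 0.83847×4.7875)/0.16153 = -3.0383 → z₀ = 0.04792 m
V₃ = V₁ · ln(z₃/z₀)/ln(z₁/z₀) = 5.71 × 8.1682/6.5617 = 7.1080 m/s

7.1 m/s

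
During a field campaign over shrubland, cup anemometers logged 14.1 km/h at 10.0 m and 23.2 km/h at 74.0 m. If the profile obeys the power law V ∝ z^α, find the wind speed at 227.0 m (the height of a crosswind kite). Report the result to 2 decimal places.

30.66 km/h

First find α: α = ln(V₂/V₁)/ln(z₂/z₁) = ln(23.2/14.1)/ln(74.0/10.0) = 0.49798/2.00148 = 0.2488
Extrapolate from 74.0 m to 227.0 m: V₃ = 23.2 × (227.0/74.0)^0.2488 = 23.2 × 1.3217 = 30.6623 km/h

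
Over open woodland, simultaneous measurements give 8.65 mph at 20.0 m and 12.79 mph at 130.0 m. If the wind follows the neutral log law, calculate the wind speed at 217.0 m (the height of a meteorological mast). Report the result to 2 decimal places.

13.92 mph

Log law: V ∝ ln(z/z₀). From the pair, with r = V₁/V₂ = 0.67631,
ln z₀ = (ln z₁ − r·ln z₂)/(1 − r) = (2.9957 − 0.67631×4.8675)/0.32369 = -0.9152 → z₀ = 0.4005 m
V₃ = V₁ · ln(z₃/z₀)/ln(z₁/z₀) = 8.65 × 6.2951/3.9109 = 13.9232 mph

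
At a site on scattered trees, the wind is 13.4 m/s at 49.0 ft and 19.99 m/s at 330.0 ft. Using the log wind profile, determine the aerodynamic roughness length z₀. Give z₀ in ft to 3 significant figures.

Log law: V(z) ∝ ln(z/z₀). With r = V₁/V₂ = 13.4/19.99 = 0.67034,
r · ln(z₂/z₀) = ln(z₁/z₀) ⇒ ln z₀ = (ln z₁ − r·ln z₂)/(1 − r)
ln z₀ = (3.89182 − 0.67034×5.79909) / 0.32966 = 0.0136
z₀ = exp(0.0136) = 1.014 ft

z₀ ≈ 1.01 ft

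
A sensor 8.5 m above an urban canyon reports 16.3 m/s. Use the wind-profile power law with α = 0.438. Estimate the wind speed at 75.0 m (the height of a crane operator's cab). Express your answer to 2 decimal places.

Power-law profile: V₂ = V₁ · (z₂/z₁)^α
V₂ = 16.3 × (75.0/8.5)^0.438 = 16.3 × (8.8235)^0.438
    = 16.3 × 2.5953 = 42.3038 m/s

42.30 m/s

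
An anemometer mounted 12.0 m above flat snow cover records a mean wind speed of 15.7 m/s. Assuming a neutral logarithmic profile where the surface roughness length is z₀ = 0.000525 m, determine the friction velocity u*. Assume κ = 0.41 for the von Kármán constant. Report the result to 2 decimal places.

u* ≈ 0.64 m/s

Log law: V(z) = (u*/κ) · ln(z/z₀) ⇒ u* = κ · V / ln(z/z₀)
u* = 0.41 × 15.7 / ln(12.0/0.000525) = 0.41 × 15.7 / 10.0370
   = 6.4370 / 10.0370 = 0.6413 m/s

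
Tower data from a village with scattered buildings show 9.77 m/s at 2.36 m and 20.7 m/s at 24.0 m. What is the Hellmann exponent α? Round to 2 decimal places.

α ≈ 0.32

Power law: V₂/V₁ = (z₂/z₁)^α ⇒ α = ln(V₂/V₁) / ln(z₂/z₁)
α = ln(20.7/9.77) / ln(24.0/2.36) = ln(2.1187) / ln(10.1695)
  = 0.75082 / 2.31939 = 0.32371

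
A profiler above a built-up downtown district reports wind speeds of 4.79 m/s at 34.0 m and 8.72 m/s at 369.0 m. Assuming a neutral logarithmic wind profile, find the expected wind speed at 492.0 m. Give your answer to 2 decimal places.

Log law: V ∝ ln(z/z₀). From the pair, with r = V₁/V₂ = 0.54931,
ln z₀ = (ln z₁ − r·ln z₂)/(1 − r) = (3.5264 − 0.54931×5.9108)/0.45069 = 0.6201 → z₀ = 1.859 m
V₃ = V₁ · ln(z₃/z₀)/ln(z₁/z₀) = 4.79 × 5.5783/2.9062 = 9.1942 m/s

9.19 m/s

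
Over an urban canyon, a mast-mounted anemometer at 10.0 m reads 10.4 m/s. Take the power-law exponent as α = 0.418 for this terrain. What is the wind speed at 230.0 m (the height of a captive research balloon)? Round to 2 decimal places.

Power-law profile: V₂ = V₁ · (z₂/z₁)^α
V₂ = 10.4 × (230.0/10.0)^0.418 = 10.4 × (23.0000)^0.418
    = 10.4 × 3.7085 = 38.5688 m/s

38.57 m/s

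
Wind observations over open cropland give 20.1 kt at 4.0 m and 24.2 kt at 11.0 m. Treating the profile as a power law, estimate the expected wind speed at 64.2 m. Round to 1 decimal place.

First find α: α = ln(V₂/V₁)/ln(z₂/z₁) = ln(24.2/20.1)/ln(11.0/4.0) = 0.18563/1.01160 = 0.1835
Extrapolate from 11.0 m to 64.2 m: V₃ = 24.2 × (64.2/11.0)^0.1835 = 24.2 × 1.3823 = 33.4507 kt

33.5 kt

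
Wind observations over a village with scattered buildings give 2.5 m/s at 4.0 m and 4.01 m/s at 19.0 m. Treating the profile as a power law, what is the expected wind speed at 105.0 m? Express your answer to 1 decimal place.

First find α: α = ln(V₂/V₁)/ln(z₂/z₁) = ln(4.01/2.5)/ln(19.0/4.0) = 0.47250/1.55814 = 0.3032
Extrapolate from 19.0 m to 105.0 m: V₃ = 4.01 × (105.0/19.0)^0.3032 = 4.01 × 1.6793 = 6.7342 m/s

6.7 m/s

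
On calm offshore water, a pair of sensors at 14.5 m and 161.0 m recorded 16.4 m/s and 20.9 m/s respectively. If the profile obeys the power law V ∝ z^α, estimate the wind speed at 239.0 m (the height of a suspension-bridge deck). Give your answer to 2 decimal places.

First find α: α = ln(V₂/V₁)/ln(z₂/z₁) = ln(20.9/16.4)/ln(161.0/14.5) = 0.24247/2.40726 = 0.1007
Extrapolate from 161.0 m to 239.0 m: V₃ = 20.9 × (239.0/161.0)^0.1007 = 20.9 × 1.0406 = 21.7484 m/s

21.75 m/s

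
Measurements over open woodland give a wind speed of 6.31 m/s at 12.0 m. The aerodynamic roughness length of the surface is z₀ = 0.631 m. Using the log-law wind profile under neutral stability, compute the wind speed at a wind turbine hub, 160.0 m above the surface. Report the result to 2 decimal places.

11.86 m/s

Log law: V(z) ∝ ln(z/z₀), so V₂/V₁ = ln(z₂/z₀) / ln(z₁/z₀).
ln(160.0/0.631) = 5.5356, ln(12.0/0.631) = 2.9454
V₂ = 6.31 × 5.5356/2.9454 = 6.31 × 1.8794 = 11.8593 m/s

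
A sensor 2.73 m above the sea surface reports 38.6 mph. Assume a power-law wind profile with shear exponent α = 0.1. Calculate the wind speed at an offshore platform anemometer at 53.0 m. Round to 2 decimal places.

Power-law profile: V₂ = V₁ · (z₂/z₁)^α
V₂ = 38.6 × (53.0/2.73)^0.1 = 38.6 × (19.4139)^0.1
    = 38.6 × 1.3453 = 51.9276 mph

51.93 mph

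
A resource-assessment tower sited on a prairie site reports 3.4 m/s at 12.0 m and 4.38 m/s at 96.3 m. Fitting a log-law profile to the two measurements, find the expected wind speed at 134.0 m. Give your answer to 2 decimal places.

Log law: V ∝ ln(z/z₀). From the pair, with r = V₁/V₂ = 0.77626,
ln z₀ = (ln z₁ − r·ln z₂)/(1 − r) = (2.4849 − 0.77626×4.5675)/0.22374 = -4.7403 → z₀ = 0.008736 m
V₃ = V₁ · ln(z₃/z₀)/ln(z₁/z₀) = 3.4 × 9.6381/7.2252 = 4.5355 m/s

4.54 m/s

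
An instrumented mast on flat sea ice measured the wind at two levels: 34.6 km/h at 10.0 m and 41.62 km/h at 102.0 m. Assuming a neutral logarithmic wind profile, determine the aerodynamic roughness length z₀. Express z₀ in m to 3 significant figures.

Log law: V(z) ∝ ln(z/z₀). With r = V₁/V₂ = 34.6/41.62 = 0.83133,
r · ln(z₂/z₀) = ln(z₁/z₀) ⇒ ln z₀ = (ln z₁ − r·ln z₂)/(1 − r)
ln z₀ = (2.30259 − 0.83133×4.62497) / 0.16867 = -9.1439
z₀ = exp(-9.1439) = 0.0001069 m

z₀ ≈ 0.000107 m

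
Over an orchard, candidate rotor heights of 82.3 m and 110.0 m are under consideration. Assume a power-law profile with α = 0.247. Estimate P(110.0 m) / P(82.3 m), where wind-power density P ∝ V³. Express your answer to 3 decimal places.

1.240

Speed ratio: V_B/V_A = (z_B/z_A)^α = (110.0/82.3)^0.247 = (1.3366)^0.247 = 1.07429
Power-density ratio: P_B/P_A = (V_B/V_A)³ = (1.07429)³ = 1.23983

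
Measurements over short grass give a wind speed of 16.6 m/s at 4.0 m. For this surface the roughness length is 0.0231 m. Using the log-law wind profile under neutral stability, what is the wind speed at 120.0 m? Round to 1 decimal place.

Log law: V(z) ∝ ln(z/z₀), so V₂/V₁ = ln(z₂/z₀) / ln(z₁/z₀).
ln(120.0/0.0231) = 8.5554, ln(4.0/0.0231) = 5.1542
V₂ = 16.6 × 8.5554/5.1542 = 16.6 × 1.6599 = 27.5541 m/s

27.6 m/s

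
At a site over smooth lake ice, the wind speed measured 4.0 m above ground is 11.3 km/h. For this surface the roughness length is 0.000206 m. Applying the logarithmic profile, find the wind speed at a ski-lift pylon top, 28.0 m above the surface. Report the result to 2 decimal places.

13.53 km/h

Log law: V(z) ∝ ln(z/z₀), so V₂/V₁ = ln(z₂/z₀) / ln(z₁/z₀).
ln(28.0/0.000206) = 11.8198, ln(4.0/0.000206) = 9.8739
V₂ = 11.3 × 11.8198/9.8739 = 11.3 × 1.1971 = 13.5270 km/h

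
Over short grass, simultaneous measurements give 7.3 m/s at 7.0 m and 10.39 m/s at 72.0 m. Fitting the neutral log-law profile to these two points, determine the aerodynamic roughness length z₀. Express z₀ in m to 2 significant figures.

Log law: V(z) ∝ ln(z/z₀). With r = V₁/V₂ = 7.3/10.39 = 0.70260,
r · ln(z₂/z₀) = ln(z₁/z₀) ⇒ ln z₀ = (ln z₁ − r·ln z₂)/(1 − r)
ln z₀ = (1.94591 − 0.70260×4.27667) / 0.29740 = -3.5604
z₀ = exp(-3.5604) = 0.02843 m

z₀ ≈ 0.028 m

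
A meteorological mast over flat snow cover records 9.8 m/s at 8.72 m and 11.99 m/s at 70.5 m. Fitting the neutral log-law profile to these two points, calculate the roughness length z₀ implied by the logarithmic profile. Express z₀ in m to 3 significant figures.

z₀ ≈ 0.000756 m

Log law: V(z) ∝ ln(z/z₀). With r = V₁/V₂ = 9.8/11.99 = 0.81735,
r · ln(z₂/z₀) = ln(z₁/z₀) ⇒ ln z₀ = (ln z₁ − r·ln z₂)/(1 − r)
ln z₀ = (2.16562 − 0.81735×4.25561) / 0.18265 = -7.1869
z₀ = exp(-7.1869) = 0.0007565 m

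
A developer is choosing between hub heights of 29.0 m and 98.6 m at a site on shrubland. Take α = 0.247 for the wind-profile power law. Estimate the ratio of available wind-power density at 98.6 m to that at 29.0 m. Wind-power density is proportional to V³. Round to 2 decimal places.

2.48

Speed ratio: V_B/V_A = (z_B/z_A)^α = (98.6/29.0)^0.247 = (3.4000)^0.247 = 1.35293
Power-density ratio: P_B/P_A = (V_B/V_A)³ = (1.35293)³ = 2.47643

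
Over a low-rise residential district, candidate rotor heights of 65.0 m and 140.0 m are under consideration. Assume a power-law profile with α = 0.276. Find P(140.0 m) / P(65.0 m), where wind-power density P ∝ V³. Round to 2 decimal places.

Speed ratio: V_B/V_A = (z_B/z_A)^α = (140.0/65.0)^0.276 = (2.1538)^0.276 = 1.23585
Power-density ratio: P_B/P_A = (V_B/V_A)³ = (1.23585)³ = 1.88756

1.89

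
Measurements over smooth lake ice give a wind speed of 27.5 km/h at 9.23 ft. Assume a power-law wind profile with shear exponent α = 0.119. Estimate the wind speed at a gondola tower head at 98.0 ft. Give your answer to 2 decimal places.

Power-law profile: V₂ = V₁ · (z₂/z₁)^α
V₂ = 27.5 × (98.0/9.23)^0.119 = 27.5 × (10.6176)^0.119
    = 27.5 × 1.3246 = 36.4275 km/h

36.43 km/h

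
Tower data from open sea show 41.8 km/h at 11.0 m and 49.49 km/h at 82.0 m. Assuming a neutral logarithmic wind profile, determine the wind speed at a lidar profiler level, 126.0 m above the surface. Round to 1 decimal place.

51.1 km/h

Log law: V ∝ ln(z/z₀). From the pair, with r = V₁/V₂ = 0.84462,
ln z₀ = (ln z₁ − r·ln z₂)/(1 − r) = (2.3979 − 0.84462×4.4067)/0.15538 = -8.5213 → z₀ = 0.0001992 m
V₃ = V₁ · ln(z₃/z₀)/ln(z₁/z₀) = 41.8 × 13.3576/10.9192 = 51.1344 km/h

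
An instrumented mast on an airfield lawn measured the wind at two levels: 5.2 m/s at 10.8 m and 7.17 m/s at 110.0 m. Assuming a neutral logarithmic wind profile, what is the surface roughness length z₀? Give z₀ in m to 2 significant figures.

z₀ ≈ 0.024 m

Log law: V(z) ∝ ln(z/z₀). With r = V₁/V₂ = 5.2/7.17 = 0.72524,
r · ln(z₂/z₀) = ln(z₁/z₀) ⇒ ln z₀ = (ln z₁ − r·ln z₂)/(1 − r)
ln z₀ = (2.37955 − 0.72524×4.70048) / 0.27476 = -3.7468
z₀ = exp(-3.7468) = 0.02359 m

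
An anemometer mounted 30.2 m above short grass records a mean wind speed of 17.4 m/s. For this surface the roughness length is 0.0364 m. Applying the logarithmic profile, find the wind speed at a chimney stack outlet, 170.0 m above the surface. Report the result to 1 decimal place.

21.9 m/s

Log law: V(z) ∝ ln(z/z₀), so V₂/V₁ = ln(z₂/z₀) / ln(z₁/z₀).
ln(170.0/0.0364) = 8.4490, ln(30.2/0.0364) = 6.7210
V₂ = 17.4 × 8.4490/6.7210 = 17.4 × 1.2571 = 21.8735 m/s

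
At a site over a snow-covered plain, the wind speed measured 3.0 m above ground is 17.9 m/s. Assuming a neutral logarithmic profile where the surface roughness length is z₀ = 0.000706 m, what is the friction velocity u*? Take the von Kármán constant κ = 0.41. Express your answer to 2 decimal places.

u* ≈ 0.88 m/s

Log law: V(z) = (u*/κ) · ln(z/z₀) ⇒ u* = κ · V / ln(z/z₀)
u* = 0.41 × 17.9 / ln(3.0/0.000706) = 0.41 × 17.9 / 8.3545
   = 7.3390 / 8.3545 = 0.8784 m/s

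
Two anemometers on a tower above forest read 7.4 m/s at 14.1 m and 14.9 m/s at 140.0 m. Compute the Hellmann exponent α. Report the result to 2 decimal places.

α ≈ 0.30

Power law: V₂/V₁ = (z₂/z₁)^α ⇒ α = ln(V₂/V₁) / ln(z₂/z₁)
α = ln(14.9/7.4) / ln(140.0/14.1) = ln(2.0135) / ln(9.9291)
  = 0.69988 / 2.29547 = 0.30490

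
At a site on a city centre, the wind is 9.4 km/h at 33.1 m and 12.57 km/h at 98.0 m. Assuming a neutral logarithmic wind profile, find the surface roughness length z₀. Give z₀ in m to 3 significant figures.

Log law: V(z) ∝ ln(z/z₀). With r = V₁/V₂ = 9.4/12.57 = 0.74781,
r · ln(z₂/z₀) = ln(z₁/z₀) ⇒ ln z₀ = (ln z₁ − r·ln z₂)/(1 − r)
ln z₀ = (3.49953 − 0.74781×4.58497) / 0.25219 = 0.2809
z₀ = exp(0.2809) = 1.324 m

z₀ ≈ 1.32 m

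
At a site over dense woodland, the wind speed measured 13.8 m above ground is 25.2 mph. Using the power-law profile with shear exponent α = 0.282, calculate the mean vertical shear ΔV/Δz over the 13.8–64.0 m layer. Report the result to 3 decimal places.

0.272 mph/m

Power law: V₂ = V₁ · (z₂/z₁)^α = 25.2 × (4.6377)^0.282 = 38.8416 mph
ΔV/Δz = (38.8416 − 25.2)/(64.0 − 13.8) = 13.6416/50.2000 = 0.27175 mph/m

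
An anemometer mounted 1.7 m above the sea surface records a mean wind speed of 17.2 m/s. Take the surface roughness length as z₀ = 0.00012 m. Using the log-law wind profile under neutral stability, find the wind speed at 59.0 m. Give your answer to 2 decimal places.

Log law: V(z) ∝ ln(z/z₀), so V₂/V₁ = ln(z₂/z₀) / ln(z₁/z₀).
ln(59.0/0.00012) = 13.1056, ln(1.7/0.00012) = 9.5586
V₂ = 17.2 × 13.1056/9.5586 = 17.2 × 1.3711 = 23.5824 m/s

23.58 m/s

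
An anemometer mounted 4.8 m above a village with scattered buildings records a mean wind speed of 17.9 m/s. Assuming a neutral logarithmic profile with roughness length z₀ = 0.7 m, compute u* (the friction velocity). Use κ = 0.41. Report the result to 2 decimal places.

u* ≈ 3.81 m/s

Log law: V(z) = (u*/κ) · ln(z/z₀) ⇒ u* = κ · V / ln(z/z₀)
u* = 0.41 × 17.9 / ln(4.8/0.7) = 0.41 × 17.9 / 1.9253
   = 7.3390 / 1.9253 = 3.8119 m/s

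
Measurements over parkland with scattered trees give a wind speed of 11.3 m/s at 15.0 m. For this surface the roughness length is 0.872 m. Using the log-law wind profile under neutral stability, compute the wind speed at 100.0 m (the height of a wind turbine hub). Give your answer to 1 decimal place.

Log law: V(z) ∝ ln(z/z₀), so V₂/V₁ = ln(z₂/z₀) / ln(z₁/z₀).
ln(100.0/0.872) = 4.7421, ln(15.0/0.872) = 2.8450
V₂ = 11.3 × 4.7421/2.8450 = 11.3 × 1.6668 = 18.8351 m/s

18.8 m/s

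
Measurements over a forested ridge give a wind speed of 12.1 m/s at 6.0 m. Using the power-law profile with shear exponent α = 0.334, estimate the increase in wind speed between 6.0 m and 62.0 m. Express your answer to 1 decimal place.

14.3 m/s

Power law: V₂ = V₁ · (z₂/z₁)^α = 12.1 × (10.3333)^0.334 = 26.3962 m/s
ΔV = 26.3962 − 12.1 = 14.2962 m/s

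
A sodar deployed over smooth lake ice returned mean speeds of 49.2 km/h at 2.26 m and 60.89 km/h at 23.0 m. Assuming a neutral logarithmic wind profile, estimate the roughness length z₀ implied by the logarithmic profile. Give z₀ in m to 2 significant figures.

z₀ ≈ 0.00013 m

Log law: V(z) ∝ ln(z/z₀). With r = V₁/V₂ = 49.2/60.89 = 0.80801,
r · ln(z₂/z₀) = ln(z₁/z₀) ⇒ ln z₀ = (ln z₁ − r·ln z₂)/(1 − r)
ln z₀ = (0.81536 − 0.80801×3.13549) / 0.19199 = -8.9494
z₀ = exp(-8.9494) = 0.0001298 m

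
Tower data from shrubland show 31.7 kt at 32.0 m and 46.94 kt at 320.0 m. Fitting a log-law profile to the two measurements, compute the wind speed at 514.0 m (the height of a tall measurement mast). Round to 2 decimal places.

Log law: V ∝ ln(z/z₀). From the pair, with r = V₁/V₂ = 0.67533,
ln z₀ = (ln z₁ − r·ln z₂)/(1 − r) = (3.4657 − 0.67533×5.7683)/0.32467 = -1.3238 → z₀ = 0.2661 m
V₃ = V₁ · ln(z₃/z₀)/ln(z₁/z₀) = 31.7 × 7.5660/4.7895 = 50.0766 kt

50.08 kt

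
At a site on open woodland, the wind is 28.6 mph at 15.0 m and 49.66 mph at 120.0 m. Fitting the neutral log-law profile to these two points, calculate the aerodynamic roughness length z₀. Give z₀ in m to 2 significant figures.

Log law: V(z) ∝ ln(z/z₀). With r = V₁/V₂ = 28.6/49.66 = 0.57592,
r · ln(z₂/z₀) = ln(z₁/z₀) ⇒ ln z₀ = (ln z₁ − r·ln z₂)/(1 − r)
ln z₀ = (2.70805 − 0.57592×4.78749) / 0.42408 = -0.1159
z₀ = exp(-0.1159) = 0.8906 m

z₀ ≈ 0.89 m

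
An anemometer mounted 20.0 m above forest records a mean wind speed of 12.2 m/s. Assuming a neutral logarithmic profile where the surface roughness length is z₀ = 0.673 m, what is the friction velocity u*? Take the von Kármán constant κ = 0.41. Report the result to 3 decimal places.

Log law: V(z) = (u*/κ) · ln(z/z₀) ⇒ u* = κ · V / ln(z/z₀)
u* = 0.41 × 12.2 / ln(20.0/0.673) = 0.41 × 12.2 / 3.3917
   = 5.0020 / 3.3917 = 1.4748 m/s

u* ≈ 1.475 m/s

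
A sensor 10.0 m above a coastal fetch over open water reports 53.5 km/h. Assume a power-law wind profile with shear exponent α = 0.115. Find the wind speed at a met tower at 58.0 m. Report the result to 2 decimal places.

65.49 km/h

Power-law profile: V₂ = V₁ · (z₂/z₁)^α
V₂ = 53.5 × (58.0/10.0)^0.115 = 53.5 × (5.8000)^0.115
    = 53.5 × 1.2240 = 65.4859 km/h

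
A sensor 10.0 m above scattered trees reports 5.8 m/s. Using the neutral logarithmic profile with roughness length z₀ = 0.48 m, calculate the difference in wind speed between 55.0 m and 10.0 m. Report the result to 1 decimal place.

3.3 m/s

Log law: V₂ = V₁ · ln(z₂/z₀)/ln(z₁/z₀) = 5.8 × 4.7413/3.0366 = 9.0562 m/s
ΔV = 9.0562 − 5.8 = 3.2562 m/s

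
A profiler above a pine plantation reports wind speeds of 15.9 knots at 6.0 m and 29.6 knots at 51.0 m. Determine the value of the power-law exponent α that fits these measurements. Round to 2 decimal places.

α ≈ 0.29

Power law: V₂/V₁ = (z₂/z₁)^α ⇒ α = ln(V₂/V₁) / ln(z₂/z₁)
α = ln(29.6/15.9) / ln(51.0/6.0) = ln(1.8616) / ln(8.5000)
  = 0.62146 / 2.14007 = 0.29039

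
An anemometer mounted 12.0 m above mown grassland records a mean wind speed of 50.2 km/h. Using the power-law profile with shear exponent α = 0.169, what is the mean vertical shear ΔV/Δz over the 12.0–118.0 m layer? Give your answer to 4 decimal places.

Power law: V₂ = V₁ · (z₂/z₁)^α = 50.2 × (9.8333)^0.169 = 73.8703 km/h
ΔV/Δz = (73.8703 − 50.2)/(118.0 − 12.0) = 23.6703/106.0000 = 0.22331 km/h/m

0.2233 km/h/m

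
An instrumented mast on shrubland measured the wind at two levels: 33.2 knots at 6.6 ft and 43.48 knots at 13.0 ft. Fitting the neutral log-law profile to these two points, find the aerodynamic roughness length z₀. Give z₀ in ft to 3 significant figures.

Log law: V(z) ∝ ln(z/z₀). With r = V₁/V₂ = 33.2/43.48 = 0.76357,
r · ln(z₂/z₀) = ln(z₁/z₀) ⇒ ln z₀ = (ln z₁ − r·ln z₂)/(1 − r)
ln z₀ = (1.88707 − 0.76357×2.56495) / 0.23643 = -0.3022
z₀ = exp(-0.3022) = 0.7392 ft

z₀ ≈ 0.739 ft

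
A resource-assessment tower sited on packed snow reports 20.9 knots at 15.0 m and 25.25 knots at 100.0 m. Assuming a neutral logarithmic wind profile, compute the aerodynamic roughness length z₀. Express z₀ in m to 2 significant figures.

z₀ ≈ 0.0017 m

Log law: V(z) ∝ ln(z/z₀). With r = V₁/V₂ = 20.9/25.25 = 0.82772,
r · ln(z₂/z₀) = ln(z₁/z₀) ⇒ ln z₀ = (ln z₁ − r·ln z₂)/(1 − r)
ln z₀ = (2.70805 − 0.82772×4.60517) / 0.17228 = -6.4068
z₀ = exp(-6.4068) = 0.001650 m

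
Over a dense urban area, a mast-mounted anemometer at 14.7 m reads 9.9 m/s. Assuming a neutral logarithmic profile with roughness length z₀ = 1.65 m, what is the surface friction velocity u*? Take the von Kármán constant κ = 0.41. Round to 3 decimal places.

u* ≈ 1.856 m/s

Log law: V(z) = (u*/κ) · ln(z/z₀) ⇒ u* = κ · V / ln(z/z₀)
u* = 0.41 × 9.9 / ln(14.7/1.65) = 0.41 × 9.9 / 2.1871
   = 4.0590 / 2.1871 = 1.8559 m/s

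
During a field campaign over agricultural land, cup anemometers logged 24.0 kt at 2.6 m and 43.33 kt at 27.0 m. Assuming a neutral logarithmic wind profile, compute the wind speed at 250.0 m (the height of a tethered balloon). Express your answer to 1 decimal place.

Log law: V ∝ ln(z/z₀). From the pair, with r = V₁/V₂ = 0.55389,
ln z₀ = (ln z₁ − r·ln z₂)/(1 − r) = (0.9555 − 0.55389×3.2958)/0.44611 = -1.9502 → z₀ = 0.1422 m
V₃ = V₁ · ln(z₃/z₀)/ln(z₁/z₀) = 24.0 × 7.4717/2.9057 = 61.7126 kt

61.7 kt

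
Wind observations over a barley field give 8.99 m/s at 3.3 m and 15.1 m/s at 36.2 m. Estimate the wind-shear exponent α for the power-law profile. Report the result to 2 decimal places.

Power law: V₂/V₁ = (z₂/z₁)^α ⇒ α = ln(V₂/V₁) / ln(z₂/z₁)
α = ln(15.1/8.99) / ln(36.2/3.3) = ln(1.6796) / ln(10.9697)
  = 0.51858 / 2.39514 = 0.21651

α ≈ 0.22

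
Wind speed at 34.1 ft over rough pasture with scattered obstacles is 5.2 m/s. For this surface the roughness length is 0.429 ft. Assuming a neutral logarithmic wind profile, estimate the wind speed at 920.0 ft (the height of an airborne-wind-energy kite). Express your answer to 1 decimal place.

Log law: V(z) ∝ ln(z/z₀), so V₂/V₁ = ln(z₂/z₀) / ln(z₁/z₀).
ln(920.0/0.429) = 7.6707, ln(34.1/0.429) = 4.3756
V₂ = 5.2 × 7.6707/4.3756 = 5.2 × 1.7531 = 9.1159 m/s

9.1 m/s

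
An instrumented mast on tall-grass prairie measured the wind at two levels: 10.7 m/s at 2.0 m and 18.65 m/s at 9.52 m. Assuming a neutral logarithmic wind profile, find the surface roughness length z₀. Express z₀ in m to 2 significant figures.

z₀ ≈ 0.24 m

Log law: V(z) ∝ ln(z/z₀). With r = V₁/V₂ = 10.7/18.65 = 0.57373,
r · ln(z₂/z₀) = ln(z₁/z₀) ⇒ ln z₀ = (ln z₁ − r·ln z₂)/(1 − r)
ln z₀ = (0.69315 − 0.57373×2.25339) / 0.42627 = -1.4068
z₀ = exp(-1.4068) = 0.2449 m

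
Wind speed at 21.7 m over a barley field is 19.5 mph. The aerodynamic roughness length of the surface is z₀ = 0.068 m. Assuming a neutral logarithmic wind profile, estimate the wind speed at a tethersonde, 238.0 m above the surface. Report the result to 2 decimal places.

27.60 mph

Log law: V(z) ∝ ln(z/z₀), so V₂/V₁ = ln(z₂/z₀) / ln(z₁/z₀).
ln(238.0/0.068) = 8.1605, ln(21.7/0.068) = 5.7656
V₂ = 19.5 × 8.1605/5.7656 = 19.5 × 1.4154 = 27.6001 mph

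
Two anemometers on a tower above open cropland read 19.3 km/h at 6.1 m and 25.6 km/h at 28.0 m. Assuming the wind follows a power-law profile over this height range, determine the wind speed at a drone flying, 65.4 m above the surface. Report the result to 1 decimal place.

First find α: α = ln(V₂/V₁)/ln(z₂/z₁) = ln(25.6/19.3)/ln(28.0/6.1) = 0.28249/1.52392 = 0.1854
Extrapolate from 28.0 m to 65.4 m: V₃ = 25.6 × (65.4/28.0)^0.1854 = 25.6 × 1.1703 = 29.9594 km/h

30.0 km/h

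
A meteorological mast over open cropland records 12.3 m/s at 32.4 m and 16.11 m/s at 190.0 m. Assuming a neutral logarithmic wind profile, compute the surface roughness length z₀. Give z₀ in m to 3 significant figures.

Log law: V(z) ∝ ln(z/z₀). With r = V₁/V₂ = 12.3/16.11 = 0.76350,
r · ln(z₂/z₀) = ln(z₁/z₀) ⇒ ln z₀ = (ln z₁ − r·ln z₂)/(1 − r)
ln z₀ = (3.47816 − 0.76350×5.24702) / 0.23650 = -2.2324
z₀ = exp(-2.2324) = 0.1073 m

z₀ ≈ 0.107 m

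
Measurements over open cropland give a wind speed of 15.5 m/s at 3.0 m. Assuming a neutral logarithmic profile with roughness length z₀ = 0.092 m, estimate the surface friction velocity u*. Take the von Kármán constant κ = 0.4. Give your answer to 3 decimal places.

u* ≈ 1.779 m/s

Log law: V(z) = (u*/κ) · ln(z/z₀) ⇒ u* = κ · V / ln(z/z₀)
u* = 0.4 × 15.5 / ln(3.0/0.092) = 0.4 × 15.5 / 3.4846
   = 6.2000 / 3.4846 = 1.7793 m/s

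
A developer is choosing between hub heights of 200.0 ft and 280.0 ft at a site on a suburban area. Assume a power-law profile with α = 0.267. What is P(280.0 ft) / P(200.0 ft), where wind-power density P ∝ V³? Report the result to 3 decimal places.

Speed ratio: V_B/V_A = (z_B/z_A)^α = (280.0/200.0)^0.267 = (1.4000)^0.267 = 1.09400
Power-density ratio: P_B/P_A = (V_B/V_A)³ = (1.09400)³ = 1.30933

1.309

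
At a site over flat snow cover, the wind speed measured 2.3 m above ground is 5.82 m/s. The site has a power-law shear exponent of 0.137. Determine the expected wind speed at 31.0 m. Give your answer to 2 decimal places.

Power-law profile: V₂ = V₁ · (z₂/z₁)^α
V₂ = 5.82 × (31.0/2.3)^0.137 = 5.82 × (13.4783)^0.137
    = 5.82 × 1.4281 = 8.3116 m/s

8.31 m/s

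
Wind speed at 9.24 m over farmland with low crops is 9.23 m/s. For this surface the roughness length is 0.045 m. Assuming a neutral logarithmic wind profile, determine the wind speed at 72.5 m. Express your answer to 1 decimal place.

Log law: V(z) ∝ ln(z/z₀), so V₂/V₁ = ln(z₂/z₀) / ln(z₁/z₀).
ln(72.5/0.045) = 7.3847, ln(9.24/0.045) = 5.3246
V₂ = 9.23 × 7.3847/5.3246 = 9.23 × 1.3869 = 12.8010 m/s

12.8 m/s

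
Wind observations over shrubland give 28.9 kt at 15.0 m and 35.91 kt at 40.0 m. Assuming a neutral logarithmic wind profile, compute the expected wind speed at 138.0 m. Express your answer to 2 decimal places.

Log law: V ∝ ln(z/z₀). From the pair, with r = V₁/V₂ = 0.80479,
ln z₀ = (ln z₁ − r·ln z₂)/(1 − r) = (2.7081 − 0.80479×3.6889)/0.19521 = -1.3356 → z₀ = 0.2630 m
V₃ = V₁ · ln(z₃/z₀)/ln(z₁/z₀) = 28.9 × 6.2629/4.0436 = 44.7607 kt

44.76 kt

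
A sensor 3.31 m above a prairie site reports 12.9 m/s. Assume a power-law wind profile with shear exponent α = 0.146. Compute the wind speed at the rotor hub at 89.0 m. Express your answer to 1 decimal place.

20.9 m/s

Power-law profile: V₂ = V₁ · (z₂/z₁)^α
V₂ = 12.9 × (89.0/3.31)^0.146 = 12.9 × (26.8882)^0.146
    = 12.9 × 1.6170 = 20.8596 m/s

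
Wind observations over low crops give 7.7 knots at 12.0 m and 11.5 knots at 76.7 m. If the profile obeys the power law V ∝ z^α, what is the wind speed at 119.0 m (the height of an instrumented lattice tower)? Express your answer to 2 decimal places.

First find α: α = ln(V₂/V₁)/ln(z₂/z₁) = ln(11.5/7.7)/ln(76.7/12.0) = 0.40113/1.85500 = 0.2162
Extrapolate from 76.7 m to 119.0 m: V₃ = 11.5 × (119.0/76.7)^0.2162 = 11.5 × 1.0996 = 12.6458 knots

12.65 knots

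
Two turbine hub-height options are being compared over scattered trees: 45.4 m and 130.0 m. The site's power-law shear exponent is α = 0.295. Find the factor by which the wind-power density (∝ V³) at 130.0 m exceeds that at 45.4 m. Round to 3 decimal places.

2.537

Speed ratio: V_B/V_A = (z_B/z_A)^α = (130.0/45.4)^0.295 = (2.8634)^0.295 = 1.36390
Power-density ratio: P_B/P_A = (V_B/V_A)³ = (1.36390)³ = 2.53715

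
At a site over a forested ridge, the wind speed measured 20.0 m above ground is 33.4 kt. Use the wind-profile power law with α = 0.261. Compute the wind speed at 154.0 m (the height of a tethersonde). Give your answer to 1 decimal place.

Power-law profile: V₂ = V₁ · (z₂/z₁)^α
V₂ = 33.4 × (154.0/20.0)^0.261 = 33.4 × (7.7000)^0.261
    = 33.4 × 1.7036 = 56.9011 kt

56.9 kt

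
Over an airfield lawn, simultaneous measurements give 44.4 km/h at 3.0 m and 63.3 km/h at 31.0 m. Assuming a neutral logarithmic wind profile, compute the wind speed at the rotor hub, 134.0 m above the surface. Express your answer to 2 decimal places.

75.15 km/h

Log law: V ∝ ln(z/z₀). From the pair, with r = V₁/V₂ = 0.70142,
ln z₀ = (ln z₁ − r·ln z₂)/(1 − r) = (1.0986 − 0.70142×3.4340)/0.29858 = -4.3877 → z₀ = 0.01243 m
V₃ = V₁ · ln(z₃/z₀)/ln(z₁/z₀) = 44.4 × 9.2855/5.4863 = 75.1468 km/h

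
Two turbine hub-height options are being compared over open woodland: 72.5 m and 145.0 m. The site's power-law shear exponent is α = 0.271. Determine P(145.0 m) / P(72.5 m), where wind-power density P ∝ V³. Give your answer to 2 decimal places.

1.76

Speed ratio: V_B/V_A = (z_B/z_A)^α = (145.0/72.5)^0.271 = (2.0000)^0.271 = 1.20664
Power-density ratio: P_B/P_A = (V_B/V_A)³ = (1.20664)³ = 1.75686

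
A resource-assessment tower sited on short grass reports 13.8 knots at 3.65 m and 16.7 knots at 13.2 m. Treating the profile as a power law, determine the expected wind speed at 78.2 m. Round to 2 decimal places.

21.74 knots

First find α: α = ln(V₂/V₁)/ln(z₂/z₁) = ln(16.7/13.8)/ln(13.2/3.65) = 0.19074/1.28549 = 0.1484
Extrapolate from 13.2 m to 78.2 m: V₃ = 16.7 × (78.2/13.2)^0.1484 = 16.7 × 1.3021 = 21.7450 knots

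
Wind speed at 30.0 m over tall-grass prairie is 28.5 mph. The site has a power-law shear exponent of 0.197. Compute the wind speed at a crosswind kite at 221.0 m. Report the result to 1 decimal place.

42.2 mph

Power-law profile: V₂ = V₁ · (z₂/z₁)^α
V₂ = 28.5 × (221.0/30.0)^0.197 = 28.5 × (7.3667)^0.197
    = 28.5 × 1.4820 = 42.2374 mph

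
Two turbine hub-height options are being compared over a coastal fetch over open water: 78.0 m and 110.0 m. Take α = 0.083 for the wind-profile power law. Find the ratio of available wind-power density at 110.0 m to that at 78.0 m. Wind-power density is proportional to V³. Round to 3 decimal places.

Speed ratio: V_B/V_A = (z_B/z_A)^α = (110.0/78.0)^0.083 = (1.4103)^0.083 = 1.02894
Power-density ratio: P_B/P_A = (V_B/V_A)³ = (1.02894)³ = 1.08937

1.089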